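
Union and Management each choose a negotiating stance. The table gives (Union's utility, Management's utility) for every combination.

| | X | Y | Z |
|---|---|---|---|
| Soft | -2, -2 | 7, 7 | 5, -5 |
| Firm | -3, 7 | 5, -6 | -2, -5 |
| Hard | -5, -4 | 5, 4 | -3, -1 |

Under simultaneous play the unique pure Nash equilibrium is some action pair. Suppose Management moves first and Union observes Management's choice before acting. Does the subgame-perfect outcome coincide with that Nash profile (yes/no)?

Work backward from Union's decision.
- X: BR = Soft, leader payoff -2.
- Y: BR = Soft, leader payoff 7.
- Z: BR = Soft, leader payoff -5.
Among -2, 7, -5, the best is 7 at Y. Subgame-perfect outcome: (Soft, Y) with payoffs (7, 7).
Under simultaneous play:
Union's best replies: X→Soft; Y→Soft; Z→Soft.
Management's best replies: Soft→Y; Firm→X; Hard→Y.
Only (Soft, Y) has each player best-responding; Nash payoffs (7, 7).
Sequential outcome (Soft, Y) coincides with the Nash profile (Soft, Y).

yes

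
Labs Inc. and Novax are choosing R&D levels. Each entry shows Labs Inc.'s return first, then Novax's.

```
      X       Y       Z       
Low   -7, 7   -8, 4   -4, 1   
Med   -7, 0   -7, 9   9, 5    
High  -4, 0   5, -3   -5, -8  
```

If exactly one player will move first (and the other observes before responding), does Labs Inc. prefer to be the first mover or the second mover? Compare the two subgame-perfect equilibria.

second

If Labs Inc. leads: Novax's best replies are Low→X, Med→Y, High→X; Labs Inc.'s induced payoffs -7, -7, -4; outcome (High, X), payoffs (-4, 0).
If Novax leads: Labs Inc.'s best replies are X→High, Y→High, Z→Med; Novax's induced payoffs 0, -3, 5; outcome (Med, Z), payoffs (9, 5).
Labs Inc. gets -4 moving first and 9 moving second, so Labs Inc. prefers to move second.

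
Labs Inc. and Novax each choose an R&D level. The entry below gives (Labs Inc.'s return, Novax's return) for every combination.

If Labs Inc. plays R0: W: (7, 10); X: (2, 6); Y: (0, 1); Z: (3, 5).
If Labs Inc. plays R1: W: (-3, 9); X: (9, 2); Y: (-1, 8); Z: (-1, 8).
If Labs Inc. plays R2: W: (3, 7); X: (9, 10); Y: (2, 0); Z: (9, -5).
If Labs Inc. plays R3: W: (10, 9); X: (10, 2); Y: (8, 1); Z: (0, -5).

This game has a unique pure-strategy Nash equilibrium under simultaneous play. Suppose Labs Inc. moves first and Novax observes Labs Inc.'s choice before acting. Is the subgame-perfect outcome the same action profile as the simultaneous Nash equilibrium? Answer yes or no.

yes

Work backward from Novax's decision.
- R0: Novax compares 10, 6, 1, 5 and picks W; Labs Inc. would get 7.
- R1: Novax compares 9, 2, 8, 8 and picks W; Labs Inc. would get -3.
- R2: Novax compares 7, 10, 0, -5 and picks X; Labs Inc. would get 9.
- R3: Novax compares 9, 2, 1, -5 and picks W; Labs Inc. would get 10.
Labs Inc.'s induced payoffs are 7, -3, 9, 10, so Labs Inc. commits to R3. Subgame-perfect outcome: (R3, W) with payoffs (10, 9).
Now find the simultaneous Nash equilibrium.
Labs Inc.'s best replies: W→R3; X→R3; Y→R3; Z→R2.
Novax's best replies: R0→W; R1→W; R2→X; R3→W.
The unique mutual best reply is (R3, W), giving (10, 9).
Sequential outcome (R3, W) coincides with the Nash profile (R3, W).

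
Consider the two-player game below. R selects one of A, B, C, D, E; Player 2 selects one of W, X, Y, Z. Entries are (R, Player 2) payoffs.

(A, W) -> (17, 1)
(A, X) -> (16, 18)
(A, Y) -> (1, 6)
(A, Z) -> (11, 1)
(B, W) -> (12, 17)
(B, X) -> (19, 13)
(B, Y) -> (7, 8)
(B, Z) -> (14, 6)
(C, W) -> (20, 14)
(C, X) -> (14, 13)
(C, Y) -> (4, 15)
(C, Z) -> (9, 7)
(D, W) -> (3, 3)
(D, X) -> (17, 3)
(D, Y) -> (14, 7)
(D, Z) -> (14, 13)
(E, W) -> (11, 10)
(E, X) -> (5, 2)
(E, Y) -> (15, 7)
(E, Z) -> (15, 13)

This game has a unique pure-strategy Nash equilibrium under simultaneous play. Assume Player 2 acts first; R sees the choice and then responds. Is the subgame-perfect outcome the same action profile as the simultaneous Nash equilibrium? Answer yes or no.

no

Backward induction with Player 2 moving first.
- W → R plays C (best of 17, 12, 20, 3, 11); Player 2 gets 14.
- X → R plays B (best of 16, 19, 14, 17, 5); Player 2 gets 13.
- Y → R plays E (best of 1, 7, 4, 14, 15); Player 2 gets 7.
- Z → R plays E (best of 11, 14, 9, 14, 15); Player 2 gets 13.
Among 14, 13, 7, 13, the best is 14 at W. Subgame-perfect outcome: (C, W) with payoffs (20, 14).
For the simultaneous game, intersect best replies.
R's best replies: W→C; X→B; Y→E; Z→E.
Player 2's best replies: A→X; B→W; C→Y; D→Z; E→Z.
The unique mutual best reply is (E, Z), giving (15, 13).
Sequential outcome (C, W) differs from the Nash profile (E, Z).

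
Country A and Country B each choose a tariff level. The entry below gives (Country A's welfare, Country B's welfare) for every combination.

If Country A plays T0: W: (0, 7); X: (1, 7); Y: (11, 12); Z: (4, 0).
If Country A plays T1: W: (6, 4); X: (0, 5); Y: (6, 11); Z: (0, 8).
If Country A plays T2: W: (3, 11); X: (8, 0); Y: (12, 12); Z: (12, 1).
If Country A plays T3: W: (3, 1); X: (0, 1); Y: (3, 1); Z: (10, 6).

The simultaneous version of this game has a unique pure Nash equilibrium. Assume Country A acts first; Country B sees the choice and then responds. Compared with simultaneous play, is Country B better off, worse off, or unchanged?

Country B best-responds to each possible Country A move:
- T0 → Country B plays Y (best of 7, 7, 12, 0); Country A gets 11.
- T1 → Country B plays Y (best of 4, 5, 11, 8); Country A gets 6.
- T2 → Country B plays Y (best of 11, 0, 12, 1); Country A gets 12.
- T3 → Country B plays Z (best of 1, 1, 1, 6); Country A gets 10.
Among 11, 6, 12, 10, the best is 12 at T2. Subgame-perfect outcome: (T2, Y) with payoffs (12, 12).
Under simultaneous play:
Country A's best replies: W→T1; X→T2; Y→T2; Z→T2.
Country B's best replies: T0→Y; T1→Y; T2→Y; T3→Z.
The unique mutual best reply is (T2, Y), giving (12, 12).
Country B earns 12 sequentially versus 12 at the Nash outcome: unchanged.

unchanged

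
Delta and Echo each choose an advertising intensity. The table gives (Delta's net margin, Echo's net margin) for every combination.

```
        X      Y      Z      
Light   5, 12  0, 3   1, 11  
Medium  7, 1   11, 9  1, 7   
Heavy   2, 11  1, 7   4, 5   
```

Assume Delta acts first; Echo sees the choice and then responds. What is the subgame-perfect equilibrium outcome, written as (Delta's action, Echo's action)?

Echo best-responds to each possible Delta move:
- Light: BR = X, leader payoff 5.
- Medium: BR = Y, leader payoff 11.
- Heavy: BR = X, leader payoff 2.
Maximizing over 5, 11, 2, Delta chooses Medium. Subgame-perfect outcome: (Medium, Y) with payoffs (11, 9).

(Medium, Y)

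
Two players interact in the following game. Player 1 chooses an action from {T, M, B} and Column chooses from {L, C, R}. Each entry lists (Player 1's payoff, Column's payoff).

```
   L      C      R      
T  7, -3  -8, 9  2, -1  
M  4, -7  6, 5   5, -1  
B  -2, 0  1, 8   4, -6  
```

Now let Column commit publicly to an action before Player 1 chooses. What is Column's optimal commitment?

Backward induction with Column moving first.
- L → Player 1 plays T (best of 7, 4, -2); Column gets -3.
- C → Player 1 plays M (best of -8, 6, 1); Column gets 5.
- R → Player 1 plays M (best of 2, 5, 4); Column gets -1.
Column's induced payoffs are -3, 5, -1, so Column commits to C. Subgame-perfect outcome: (M, C) with payoffs (6, 5).

C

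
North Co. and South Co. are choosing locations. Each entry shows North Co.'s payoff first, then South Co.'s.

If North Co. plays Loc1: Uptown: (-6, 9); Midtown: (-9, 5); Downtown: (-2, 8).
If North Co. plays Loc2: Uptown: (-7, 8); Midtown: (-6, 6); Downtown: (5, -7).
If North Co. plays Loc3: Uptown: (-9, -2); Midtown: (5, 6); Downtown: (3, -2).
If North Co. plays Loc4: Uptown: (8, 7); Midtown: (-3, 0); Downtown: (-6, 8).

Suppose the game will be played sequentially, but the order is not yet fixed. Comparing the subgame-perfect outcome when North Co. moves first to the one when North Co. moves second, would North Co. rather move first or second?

second

If North Co. leads: South Co.'s best replies are Loc1→Uptown, Loc2→Uptown, Loc3→Midtown, Loc4→Downtown; North Co.'s induced payoffs -6, -7, 5, -6; outcome (Loc3, Midtown), payoffs (5, 6).
If South Co. leads: North Co.'s best replies are Uptown→Loc4, Midtown→Loc3, Downtown→Loc2; South Co.'s induced payoffs 7, 6, -7; outcome (Loc4, Uptown), payoffs (8, 7).
North Co. gets 5 moving first and 8 moving second, so North Co. prefers to move second.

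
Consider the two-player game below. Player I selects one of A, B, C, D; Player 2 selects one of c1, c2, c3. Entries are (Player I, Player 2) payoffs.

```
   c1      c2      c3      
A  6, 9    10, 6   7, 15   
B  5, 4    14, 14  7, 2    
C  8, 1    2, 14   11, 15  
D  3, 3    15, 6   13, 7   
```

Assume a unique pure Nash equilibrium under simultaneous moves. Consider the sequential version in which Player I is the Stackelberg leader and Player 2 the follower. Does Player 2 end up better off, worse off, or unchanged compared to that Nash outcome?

better off

Backward induction with Player I moving first.
- A → Player 2 plays c3 (best of 9, 6, 15); Player I gets 7.
- B → Player 2 plays c2 (best of 4, 14, 2); Player I gets 14.
- C → Player 2 plays c3 (best of 1, 14, 15); Player I gets 11.
- D → Player 2 plays c3 (best of 3, 6, 7); Player I gets 13.
Among 7, 14, 11, 13, the best is 14 at B. Subgame-perfect outcome: (B, c2) with payoffs (14, 14).
Under simultaneous play:
Player I's best replies: c1→C; c2→D; c3→D.
Player 2's best replies: A→c3; B→c2; C→c3; D→c3.
The unique mutual best reply is (D, c3), giving (13, 7).
Player 2 earns 14 sequentially versus 7 at the Nash outcome: better off.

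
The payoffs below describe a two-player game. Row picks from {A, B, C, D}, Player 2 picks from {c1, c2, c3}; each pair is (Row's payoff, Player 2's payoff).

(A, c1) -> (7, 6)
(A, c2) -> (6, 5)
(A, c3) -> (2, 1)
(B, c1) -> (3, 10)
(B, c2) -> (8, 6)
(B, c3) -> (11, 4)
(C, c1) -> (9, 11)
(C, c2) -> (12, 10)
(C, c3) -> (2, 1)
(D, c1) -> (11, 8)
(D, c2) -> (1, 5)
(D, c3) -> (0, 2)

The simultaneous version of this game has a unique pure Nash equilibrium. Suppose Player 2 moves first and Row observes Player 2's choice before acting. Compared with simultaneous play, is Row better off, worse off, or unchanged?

Solve by backward induction (Player 2 leads).
- c1: BR = D, leader payoff 8.
- c2: BR = C, leader payoff 10.
- c3: BR = B, leader payoff 4.
Player 2's induced payoffs are 8, 10, 4, so Player 2 commits to c2. Subgame-perfect outcome: (C, c2) with payoffs (12, 10).
Now find the simultaneous Nash equilibrium.
Row's best replies: c1→D; c2→C; c3→B.
Player 2's best replies: A→c1; B→c1; C→c1; D→c1.
Only (D, c1) has each player best-responding; Nash payoffs (11, 8).
Row earns 12 sequentially versus 11 at the Nash outcome: better off.

better off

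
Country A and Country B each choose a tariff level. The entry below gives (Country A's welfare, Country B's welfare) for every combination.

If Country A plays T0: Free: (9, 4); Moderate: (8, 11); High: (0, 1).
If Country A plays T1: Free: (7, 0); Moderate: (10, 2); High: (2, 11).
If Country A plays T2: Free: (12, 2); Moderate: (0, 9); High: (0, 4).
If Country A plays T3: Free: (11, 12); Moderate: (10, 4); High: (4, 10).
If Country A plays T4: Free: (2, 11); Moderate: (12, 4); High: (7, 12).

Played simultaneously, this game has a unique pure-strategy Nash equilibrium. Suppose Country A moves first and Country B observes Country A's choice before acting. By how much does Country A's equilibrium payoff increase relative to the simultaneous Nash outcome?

Work backward from Country B's decision.
- T0: BR = Moderate, leader payoff 8.
- T1: BR = High, leader payoff 2.
- T2: BR = Moderate, leader payoff 0.
- T3: BR = Free, leader payoff 11.
- T4: BR = High, leader payoff 7.
Among 8, 2, 0, 11, 7, the best is 11 at T3. Subgame-perfect outcome: (T3, Free) with payoffs (11, 12).
Under simultaneous play:
Country A's best replies: Free→T2; Moderate→T4; High→T4.
Country B's best replies: T0→Moderate; T1→High; T2→Moderate; T3→Free; T4→High.
The unique mutual best reply is (T4, High), giving (7, 12).
Country A's commitment gain: 11 − 7 = 4.

4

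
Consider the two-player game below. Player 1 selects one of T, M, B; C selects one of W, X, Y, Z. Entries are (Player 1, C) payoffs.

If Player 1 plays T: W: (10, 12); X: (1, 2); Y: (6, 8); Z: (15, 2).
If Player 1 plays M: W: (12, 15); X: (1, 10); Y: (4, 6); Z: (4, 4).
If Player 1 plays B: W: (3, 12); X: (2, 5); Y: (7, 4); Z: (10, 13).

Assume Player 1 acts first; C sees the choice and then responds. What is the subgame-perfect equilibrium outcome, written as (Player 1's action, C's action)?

C best-responds to each possible Player 1 move:
- T → C plays W (best of 12, 2, 8, 2); Player 1 gets 10.
- M → C plays W (best of 15, 10, 6, 4); Player 1 gets 12.
- B → C plays Z (best of 12, 5, 4, 13); Player 1 gets 10.
Among 10, 12, 10, the best is 12 at M. Subgame-perfect outcome: (M, W) with payoffs (12, 15).

(M, W)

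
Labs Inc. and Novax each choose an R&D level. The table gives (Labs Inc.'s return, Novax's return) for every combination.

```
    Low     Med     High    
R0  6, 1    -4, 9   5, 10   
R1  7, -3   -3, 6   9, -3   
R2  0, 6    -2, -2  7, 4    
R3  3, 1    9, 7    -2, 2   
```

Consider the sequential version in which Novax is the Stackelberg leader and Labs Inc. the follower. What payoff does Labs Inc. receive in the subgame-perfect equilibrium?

Solve by backward induction (Novax leads).
- Low: Labs Inc. compares 6, 7, 0, 3 and picks R1; Novax would get -3.
- Med: Labs Inc. compares -4, -3, -2, 9 and picks R3; Novax would get 7.
- High: Labs Inc. compares 5, 9, 7, -2 and picks R1; Novax would get -3.
Among -3, 7, -3, the best is 7 at Med. Subgame-perfect outcome: (R3, Med) with payoffs (9, 7).

9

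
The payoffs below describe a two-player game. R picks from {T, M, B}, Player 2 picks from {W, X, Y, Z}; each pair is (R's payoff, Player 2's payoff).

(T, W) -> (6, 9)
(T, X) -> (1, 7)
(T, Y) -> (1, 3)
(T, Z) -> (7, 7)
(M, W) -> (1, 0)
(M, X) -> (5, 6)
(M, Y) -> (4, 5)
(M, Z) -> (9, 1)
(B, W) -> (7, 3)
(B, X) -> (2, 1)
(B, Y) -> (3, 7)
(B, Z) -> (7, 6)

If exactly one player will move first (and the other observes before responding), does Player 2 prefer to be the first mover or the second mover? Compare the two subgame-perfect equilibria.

second

If R leads: Player 2's best replies are T→W, M→X, B→Y; R's induced payoffs 6, 5, 3; outcome (T, W), payoffs (6, 9).
If Player 2 leads: R's best replies are W→B, X→M, Y→M, Z→M; Player 2's induced payoffs 3, 6, 5, 1; outcome (M, X), payoffs (5, 6).
Player 2 gets 6 moving first and 9 moving second, so Player 2 prefers to move second.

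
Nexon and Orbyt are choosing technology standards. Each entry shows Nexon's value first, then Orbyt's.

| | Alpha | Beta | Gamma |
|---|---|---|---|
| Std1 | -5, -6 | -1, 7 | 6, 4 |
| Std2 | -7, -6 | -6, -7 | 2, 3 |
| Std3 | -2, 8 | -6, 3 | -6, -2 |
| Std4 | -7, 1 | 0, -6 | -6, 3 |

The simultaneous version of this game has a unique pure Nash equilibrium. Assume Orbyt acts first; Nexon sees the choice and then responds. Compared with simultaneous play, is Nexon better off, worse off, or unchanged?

Work backward from Nexon's decision.
- Alpha: BR = Std3, leader payoff 8.
- Beta: BR = Std4, leader payoff -6.
- Gamma: BR = Std1, leader payoff 4.
Maximizing over 8, -6, 4, Orbyt chooses Alpha. Subgame-perfect outcome: (Std3, Alpha) with payoffs (-2, 8).
Now find the simultaneous Nash equilibrium.
Nexon's best replies: Alpha→Std3; Beta→Std4; Gamma→Std1.
Orbyt's best replies: Std1→Beta; Std2→Gamma; Std3→Alpha; Std4→Gamma.
The unique mutual best reply is (Std3, Alpha), giving (-2, 8).
Nexon earns -2 sequentially versus -2 at the Nash outcome: unchanged.

unchanged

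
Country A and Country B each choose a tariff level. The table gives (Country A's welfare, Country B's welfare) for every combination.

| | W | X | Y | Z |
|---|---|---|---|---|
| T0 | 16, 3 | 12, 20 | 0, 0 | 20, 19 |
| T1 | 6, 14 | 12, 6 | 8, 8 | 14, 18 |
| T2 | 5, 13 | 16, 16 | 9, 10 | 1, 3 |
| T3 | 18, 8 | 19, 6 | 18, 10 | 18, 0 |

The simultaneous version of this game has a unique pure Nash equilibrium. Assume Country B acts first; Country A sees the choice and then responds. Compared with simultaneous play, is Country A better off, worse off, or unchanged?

better off

Backward induction with Country B moving first.
- W: BR = T3, leader payoff 8.
- X: BR = T3, leader payoff 6.
- Y: BR = T3, leader payoff 10.
- Z: BR = T0, leader payoff 19.
Maximizing over 8, 6, 10, 19, Country B chooses Z. Subgame-perfect outcome: (T0, Z) with payoffs (20, 19).
Now find the simultaneous Nash equilibrium.
Country A's best replies: W→T3; X→T3; Y→T3; Z→T0.
Country B's best replies: T0→X; T1→Z; T2→X; T3→Y.
The unique mutual best reply is (T3, Y), giving (18, 10).
Country A earns 20 sequentially versus 18 at the Nash outcome: better off.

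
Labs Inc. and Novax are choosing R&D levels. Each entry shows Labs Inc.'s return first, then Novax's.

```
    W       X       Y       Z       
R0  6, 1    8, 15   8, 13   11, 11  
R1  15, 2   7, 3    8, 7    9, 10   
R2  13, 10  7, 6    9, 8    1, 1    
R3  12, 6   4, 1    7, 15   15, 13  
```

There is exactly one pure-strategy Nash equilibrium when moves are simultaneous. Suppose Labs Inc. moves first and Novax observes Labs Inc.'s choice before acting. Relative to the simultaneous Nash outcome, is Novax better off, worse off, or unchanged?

worse off

Backward induction with Labs Inc. moving first.
- R0: Novax compares 1, 15, 13, 11 and picks X; Labs Inc. would get 8.
- R1: Novax compares 2, 3, 7, 10 and picks Z; Labs Inc. would get 9.
- R2: Novax compares 10, 6, 8, 1 and picks W; Labs Inc. would get 13.
- R3: Novax compares 6, 1, 15, 13 and picks Y; Labs Inc. would get 7.
Among 8, 9, 13, 7, the best is 13 at R2. Subgame-perfect outcome: (R2, W) with payoffs (13, 10).
Under simultaneous play:
Labs Inc.'s best replies: W→R1; X→R0; Y→R2; Z→R3.
Novax's best replies: R0→X; R1→Z; R2→W; R3→Y.
Only (R0, X) has each player best-responding; Nash payoffs (8, 15).
Novax earns 10 sequentially versus 15 at the Nash outcome: worse off.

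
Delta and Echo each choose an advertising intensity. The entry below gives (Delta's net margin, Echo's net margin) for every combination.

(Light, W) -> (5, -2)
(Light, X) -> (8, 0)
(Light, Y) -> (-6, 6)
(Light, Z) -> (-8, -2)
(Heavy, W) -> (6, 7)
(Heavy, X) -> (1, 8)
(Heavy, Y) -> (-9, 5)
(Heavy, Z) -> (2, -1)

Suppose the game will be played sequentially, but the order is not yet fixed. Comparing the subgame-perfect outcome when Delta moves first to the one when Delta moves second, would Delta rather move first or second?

If Delta leads: Echo's best replies are Light→Y, Heavy→X; Delta's induced payoffs -6, 1; outcome (Heavy, X), payoffs (1, 8).
If Echo leads: Delta's best replies are W→Heavy, X→Light, Y→Light, Z→Heavy; Echo's induced payoffs 7, 0, 6, -1; outcome (Heavy, W), payoffs (6, 7).
Delta gets 1 moving first and 6 moving second, so Delta prefers to move second.

second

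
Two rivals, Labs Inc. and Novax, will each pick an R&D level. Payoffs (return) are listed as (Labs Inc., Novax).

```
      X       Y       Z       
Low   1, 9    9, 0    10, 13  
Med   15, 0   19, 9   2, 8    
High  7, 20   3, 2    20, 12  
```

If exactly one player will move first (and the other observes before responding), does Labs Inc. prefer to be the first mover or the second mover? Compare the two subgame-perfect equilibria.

If Labs Inc. leads: Novax's best replies are Low→Z, Med→Y, High→X; Labs Inc.'s induced payoffs 10, 19, 7; outcome (Med, Y), payoffs (19, 9).
If Novax leads: Labs Inc.'s best replies are X→Med, Y→Med, Z→High; Novax's induced payoffs 0, 9, 12; outcome (High, Z), payoffs (20, 12).
Labs Inc. gets 19 moving first and 20 moving second, so Labs Inc. prefers to move second.

second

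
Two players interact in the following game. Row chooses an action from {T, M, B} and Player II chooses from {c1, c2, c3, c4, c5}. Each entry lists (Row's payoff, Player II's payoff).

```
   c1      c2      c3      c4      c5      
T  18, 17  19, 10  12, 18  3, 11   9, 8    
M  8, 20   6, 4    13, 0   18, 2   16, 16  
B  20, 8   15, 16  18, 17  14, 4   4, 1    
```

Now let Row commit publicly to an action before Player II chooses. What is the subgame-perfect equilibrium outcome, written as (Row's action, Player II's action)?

Backward induction with Row moving first.
- T: BR = c3, leader payoff 12.
- M: BR = c1, leader payoff 8.
- B: BR = c3, leader payoff 18.
Among 12, 8, 18, the best is 18 at B. Subgame-perfect outcome: (B, c3) with payoffs (18, 17).

(B, c3)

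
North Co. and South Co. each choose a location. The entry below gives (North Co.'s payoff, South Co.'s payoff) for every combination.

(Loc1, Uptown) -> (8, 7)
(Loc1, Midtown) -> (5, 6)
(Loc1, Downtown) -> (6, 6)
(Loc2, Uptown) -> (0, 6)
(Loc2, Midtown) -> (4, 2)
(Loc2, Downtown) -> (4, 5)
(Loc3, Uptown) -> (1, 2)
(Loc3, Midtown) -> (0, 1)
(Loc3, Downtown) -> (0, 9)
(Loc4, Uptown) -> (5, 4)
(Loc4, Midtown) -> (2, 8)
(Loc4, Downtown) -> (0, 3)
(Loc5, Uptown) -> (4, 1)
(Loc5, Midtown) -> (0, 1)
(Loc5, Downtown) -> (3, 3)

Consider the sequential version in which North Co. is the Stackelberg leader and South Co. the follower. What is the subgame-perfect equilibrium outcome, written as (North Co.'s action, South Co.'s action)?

(Loc1, Uptown)

Work backward from South Co.'s decision.
- Loc1: BR = Uptown, leader payoff 8.
- Loc2: BR = Uptown, leader payoff 0.
- Loc3: BR = Downtown, leader payoff 0.
- Loc4: BR = Midtown, leader payoff 2.
- Loc5: BR = Downtown, leader payoff 3.
North Co.'s induced payoffs are 8, 0, 0, 2, 3, so North Co. commits to Loc1. Subgame-perfect outcome: (Loc1, Uptown) with payoffs (8, 7).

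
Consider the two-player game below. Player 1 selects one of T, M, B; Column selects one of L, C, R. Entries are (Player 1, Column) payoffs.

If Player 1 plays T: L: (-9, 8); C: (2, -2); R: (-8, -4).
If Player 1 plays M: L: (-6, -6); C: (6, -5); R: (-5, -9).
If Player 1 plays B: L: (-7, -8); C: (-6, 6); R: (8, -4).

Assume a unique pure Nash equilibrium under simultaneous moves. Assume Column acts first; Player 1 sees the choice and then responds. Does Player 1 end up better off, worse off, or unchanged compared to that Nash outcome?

better off

Backward induction with Column moving first.
- L: Player 1 compares -9, -6, -7 and picks M; Column would get -6.
- C: Player 1 compares 2, 6, -6 and picks M; Column would get -5.
- R: Player 1 compares -8, -5, 8 and picks B; Column would get -4.
Column's induced payoffs are -6, -5, -4, so Column commits to R. Subgame-perfect outcome: (B, R) with payoffs (8, -4).
Under simultaneous play:
Player 1's best replies: L→M; C→M; R→B.
Column's best replies: T→L; M→C; B→C.
The unique mutual best reply is (M, C), giving (6, -5).
Player 1 earns 8 sequentially versus 6 at the Nash outcome: better off.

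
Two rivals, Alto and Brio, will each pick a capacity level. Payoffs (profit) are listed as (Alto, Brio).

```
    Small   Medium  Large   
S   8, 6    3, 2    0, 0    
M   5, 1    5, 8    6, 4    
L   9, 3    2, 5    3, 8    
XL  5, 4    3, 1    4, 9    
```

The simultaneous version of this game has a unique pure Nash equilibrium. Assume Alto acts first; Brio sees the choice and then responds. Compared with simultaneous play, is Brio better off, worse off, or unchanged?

Solve by backward induction (Alto leads).
- S → Brio plays Small (best of 6, 2, 0); Alto gets 8.
- M → Brio plays Medium (best of 1, 8, 4); Alto gets 5.
- L → Brio plays Large (best of 3, 5, 8); Alto gets 3.
- XL → Brio plays Large (best of 4, 1, 9); Alto gets 4.
Among 8, 5, 3, 4, the best is 8 at S. Subgame-perfect outcome: (S, Small) with payoffs (8, 6).
For the simultaneous game, intersect best replies.
Alto's best replies: Small→L; Medium→M; Large→M.
Brio's best replies: S→Small; M→Medium; L→Large; XL→Large.
Only (M, Medium) has each player best-responding; Nash payoffs (5, 8).
Brio earns 6 sequentially versus 8 at the Nash outcome: worse off.

worse off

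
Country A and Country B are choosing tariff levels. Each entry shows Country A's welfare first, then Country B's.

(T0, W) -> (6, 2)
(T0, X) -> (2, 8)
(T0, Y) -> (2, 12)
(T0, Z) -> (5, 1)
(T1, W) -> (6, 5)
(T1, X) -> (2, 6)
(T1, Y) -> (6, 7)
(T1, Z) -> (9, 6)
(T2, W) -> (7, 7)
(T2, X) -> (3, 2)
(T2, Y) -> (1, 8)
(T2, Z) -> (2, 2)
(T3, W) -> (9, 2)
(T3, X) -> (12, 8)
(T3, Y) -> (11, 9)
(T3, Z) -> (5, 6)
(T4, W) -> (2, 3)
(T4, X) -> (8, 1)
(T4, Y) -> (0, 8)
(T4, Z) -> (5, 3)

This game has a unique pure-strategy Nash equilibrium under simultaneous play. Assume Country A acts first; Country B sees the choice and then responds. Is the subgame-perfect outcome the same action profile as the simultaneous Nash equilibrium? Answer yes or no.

Country B best-responds to each possible Country A move:
- T0 → Country B plays Y (best of 2, 8, 12, 1); Country A gets 2.
- T1 → Country B plays Y (best of 5, 6, 7, 6); Country A gets 6.
- T2 → Country B plays Y (best of 7, 2, 8, 2); Country A gets 1.
- T3 → Country B plays Y (best of 2, 8, 9, 6); Country A gets 11.
- T4 → Country B plays Y (best of 3, 1, 8, 3); Country A gets 0.
Country A's induced payoffs are 2, 6, 1, 11, 0, so Country A commits to T3. Subgame-perfect outcome: (T3, Y) with payoffs (11, 9).
For the simultaneous game, intersect best replies.
Country A's best replies: W→T3; X→T3; Y→T3; Z→T1.
Country B's best replies: T0→Y; T1→Y; T2→Y; T3→Y; T4→Y.
The unique mutual best reply is (T3, Y), giving (11, 9).
Sequential outcome (T3, Y) coincides with the Nash profile (T3, Y).

yes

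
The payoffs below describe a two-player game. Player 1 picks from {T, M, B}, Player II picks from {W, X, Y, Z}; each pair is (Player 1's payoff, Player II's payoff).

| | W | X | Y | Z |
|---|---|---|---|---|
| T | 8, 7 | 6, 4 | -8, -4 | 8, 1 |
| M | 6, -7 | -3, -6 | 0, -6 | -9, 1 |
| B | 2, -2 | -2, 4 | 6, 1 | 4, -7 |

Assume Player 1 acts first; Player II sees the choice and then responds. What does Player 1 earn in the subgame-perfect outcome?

Backward induction with Player 1 moving first.
- T: BR = W, leader payoff 8.
- M: BR = Z, leader payoff -9.
- B: BR = X, leader payoff -2.
Maximizing over 8, -9, -2, Player 1 chooses T. Subgame-perfect outcome: (T, W) with payoffs (8, 7).

8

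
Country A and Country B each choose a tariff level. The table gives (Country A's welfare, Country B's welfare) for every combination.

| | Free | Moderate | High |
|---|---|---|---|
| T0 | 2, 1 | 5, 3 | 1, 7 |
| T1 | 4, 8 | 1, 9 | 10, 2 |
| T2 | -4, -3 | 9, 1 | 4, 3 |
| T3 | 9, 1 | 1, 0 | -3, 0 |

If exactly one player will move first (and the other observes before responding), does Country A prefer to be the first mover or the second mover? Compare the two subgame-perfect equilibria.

If Country A leads: Country B's best replies are T0→High, T1→Moderate, T2→High, T3→Free; Country A's induced payoffs 1, 1, 4, 9; outcome (T3, Free), payoffs (9, 1).
If Country B leads: Country A's best replies are Free→T3, Moderate→T2, High→T1; Country B's induced payoffs 1, 1, 2; outcome (T1, High), payoffs (10, 2).
Country A gets 9 moving first and 10 moving second, so Country A prefers to move second.

second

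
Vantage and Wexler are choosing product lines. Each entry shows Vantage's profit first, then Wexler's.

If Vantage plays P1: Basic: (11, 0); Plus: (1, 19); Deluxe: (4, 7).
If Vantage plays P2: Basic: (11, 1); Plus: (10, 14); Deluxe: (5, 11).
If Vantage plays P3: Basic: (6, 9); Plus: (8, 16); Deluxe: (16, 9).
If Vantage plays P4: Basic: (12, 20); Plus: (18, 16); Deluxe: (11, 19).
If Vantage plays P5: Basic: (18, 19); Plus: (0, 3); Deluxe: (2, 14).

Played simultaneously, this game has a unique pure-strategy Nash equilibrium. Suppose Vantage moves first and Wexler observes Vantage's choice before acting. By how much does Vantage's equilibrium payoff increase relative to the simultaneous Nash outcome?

0

Work backward from Wexler's decision.
- P1 → Wexler plays Plus (best of 0, 19, 7); Vantage gets 1.
- P2 → Wexler plays Plus (best of 1, 14, 11); Vantage gets 10.
- P3 → Wexler plays Plus (best of 9, 16, 9); Vantage gets 8.
- P4 → Wexler plays Basic (best of 20, 16, 19); Vantage gets 12.
- P5 → Wexler plays Basic (best of 19, 3, 14); Vantage gets 18.
Among 1, 10, 8, 12, 18, the best is 18 at P5. Subgame-perfect outcome: (P5, Basic) with payoffs (18, 19).
Under simultaneous play:
Vantage's best replies: Basic→P5; Plus→P4; Deluxe→P3.
Wexler's best replies: P1→Plus; P2→Plus; P3→Plus; P4→Basic; P5→Basic.
Only (P5, Basic) has each player best-responding; Nash payoffs (18, 19).
Vantage's commitment gain: 18 − 18 = 0.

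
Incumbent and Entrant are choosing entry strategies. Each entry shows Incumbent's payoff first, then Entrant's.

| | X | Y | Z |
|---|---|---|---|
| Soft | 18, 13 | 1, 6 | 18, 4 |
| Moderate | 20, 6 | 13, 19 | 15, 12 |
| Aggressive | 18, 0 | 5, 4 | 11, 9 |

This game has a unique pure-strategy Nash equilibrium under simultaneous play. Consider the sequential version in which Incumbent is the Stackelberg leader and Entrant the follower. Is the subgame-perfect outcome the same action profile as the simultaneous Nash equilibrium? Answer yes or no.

no

Solve by backward induction (Incumbent leads).
- Soft: Entrant compares 13, 6, 4 and picks X; Incumbent would get 18.
- Moderate: Entrant compares 6, 19, 12 and picks Y; Incumbent would get 13.
- Aggressive: Entrant compares 0, 4, 9 and picks Z; Incumbent would get 11.
Incumbent's induced payoffs are 18, 13, 11, so Incumbent commits to Soft. Subgame-perfect outcome: (Soft, X) with payoffs (18, 13).
Now find the simultaneous Nash equilibrium.
Incumbent's best replies: X→Moderate; Y→Moderate; Z→Soft.
Entrant's best replies: Soft→X; Moderate→Y; Aggressive→Z.
The unique mutual best reply is (Moderate, Y), giving (13, 19).
Sequential outcome (Soft, X) differs from the Nash profile (Moderate, Y).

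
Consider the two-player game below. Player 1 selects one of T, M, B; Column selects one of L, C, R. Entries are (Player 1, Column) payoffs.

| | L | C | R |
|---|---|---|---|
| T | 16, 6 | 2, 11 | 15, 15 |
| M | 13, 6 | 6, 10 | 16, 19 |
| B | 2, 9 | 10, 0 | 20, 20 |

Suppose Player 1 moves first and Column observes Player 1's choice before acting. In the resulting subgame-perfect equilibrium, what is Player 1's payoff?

Work backward from Column's decision.
- T → Column plays R (best of 6, 11, 15); Player 1 gets 15.
- M → Column plays R (best of 6, 10, 19); Player 1 gets 16.
- B → Column plays R (best of 9, 0, 20); Player 1 gets 20.
Maximizing over 15, 16, 20, Player 1 chooses B. Subgame-perfect outcome: (B, R) with payoffs (20, 20).

20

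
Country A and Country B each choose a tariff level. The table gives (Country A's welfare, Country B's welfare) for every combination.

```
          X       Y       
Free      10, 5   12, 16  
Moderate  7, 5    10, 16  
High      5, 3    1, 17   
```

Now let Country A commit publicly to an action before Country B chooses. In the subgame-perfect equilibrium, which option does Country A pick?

Free

Work backward from Country B's decision.
- Free: Country B compares 5, 16 and picks Y; Country A would get 12.
- Moderate: Country B compares 5, 16 and picks Y; Country A would get 10.
- High: Country B compares 3, 17 and picks Y; Country A would get 1.
Country A's induced payoffs are 12, 10, 1, so Country A commits to Free. Subgame-perfect outcome: (Free, Y) with payoffs (12, 16).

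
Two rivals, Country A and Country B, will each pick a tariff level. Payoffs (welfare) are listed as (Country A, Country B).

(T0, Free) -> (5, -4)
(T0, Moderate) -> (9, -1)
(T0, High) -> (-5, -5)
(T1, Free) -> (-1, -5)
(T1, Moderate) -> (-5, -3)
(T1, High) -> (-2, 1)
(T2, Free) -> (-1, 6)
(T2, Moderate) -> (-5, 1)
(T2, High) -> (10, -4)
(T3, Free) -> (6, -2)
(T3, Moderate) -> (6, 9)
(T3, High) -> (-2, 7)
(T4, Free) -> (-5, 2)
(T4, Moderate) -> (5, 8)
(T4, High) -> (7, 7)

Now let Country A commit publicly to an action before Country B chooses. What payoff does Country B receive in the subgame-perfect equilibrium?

-1

Country B best-responds to each possible Country A move:
- T0 → Country B plays Moderate (best of -4, -1, -5); Country A gets 9.
- T1 → Country B plays High (best of -5, -3, 1); Country A gets -2.
- T2 → Country B plays Free (best of 6, 1, -4); Country A gets -1.
- T3 → Country B plays Moderate (best of -2, 9, 7); Country A gets 6.
- T4 → Country B plays Moderate (best of 2, 8, 7); Country A gets 5.
Maximizing over 9, -2, -1, 6, 5, Country A chooses T0. Subgame-perfect outcome: (T0, Moderate) with payoffs (9, -1).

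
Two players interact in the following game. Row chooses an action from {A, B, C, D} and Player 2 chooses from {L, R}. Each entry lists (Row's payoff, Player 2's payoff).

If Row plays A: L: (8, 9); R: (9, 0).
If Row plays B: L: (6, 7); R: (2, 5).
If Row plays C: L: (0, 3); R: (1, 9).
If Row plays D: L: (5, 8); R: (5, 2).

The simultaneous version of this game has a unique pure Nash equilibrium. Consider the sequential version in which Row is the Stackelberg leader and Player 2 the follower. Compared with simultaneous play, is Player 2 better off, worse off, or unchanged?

Player 2 best-responds to each possible Row move:
- A: BR = L, leader payoff 8.
- B: BR = L, leader payoff 6.
- C: BR = R, leader payoff 1.
- D: BR = L, leader payoff 5.
Maximizing over 8, 6, 1, 5, Row chooses A. Subgame-perfect outcome: (A, L) with payoffs (8, 9).
For the simultaneous game, intersect best replies.
Row's best replies: L→A; R→A.
Player 2's best replies: A→L; B→L; C→R; D→L.
Only (A, L) has each player best-responding; Nash payoffs (8, 9).
Player 2 earns 9 sequentially versus 9 at the Nash outcome: unchanged.

unchanged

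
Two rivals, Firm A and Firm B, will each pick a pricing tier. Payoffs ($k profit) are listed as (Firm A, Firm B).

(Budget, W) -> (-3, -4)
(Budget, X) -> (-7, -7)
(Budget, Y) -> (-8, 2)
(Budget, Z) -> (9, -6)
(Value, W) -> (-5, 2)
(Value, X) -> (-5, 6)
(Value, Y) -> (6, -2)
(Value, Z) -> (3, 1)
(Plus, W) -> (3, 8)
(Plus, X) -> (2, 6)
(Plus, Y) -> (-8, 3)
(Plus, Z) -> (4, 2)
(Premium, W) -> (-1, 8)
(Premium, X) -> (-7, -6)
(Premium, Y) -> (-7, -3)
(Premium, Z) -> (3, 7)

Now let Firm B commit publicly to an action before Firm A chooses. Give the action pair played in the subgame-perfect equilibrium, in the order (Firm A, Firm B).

Solve by backward induction (Firm B leads).
- W: Firm A compares -3, -5, 3, -1 and picks Plus; Firm B would get 8.
- X: Firm A compares -7, -5, 2, -7 and picks Plus; Firm B would get 6.
- Y: Firm A compares -8, 6, -8, -7 and picks Value; Firm B would get -2.
- Z: Firm A compares 9, 3, 4, 3 and picks Budget; Firm B would get -6.
Maximizing over 8, 6, -2, -6, Firm B chooses W. Subgame-perfect outcome: (Plus, W) with payoffs (3, 8).

(Plus, W)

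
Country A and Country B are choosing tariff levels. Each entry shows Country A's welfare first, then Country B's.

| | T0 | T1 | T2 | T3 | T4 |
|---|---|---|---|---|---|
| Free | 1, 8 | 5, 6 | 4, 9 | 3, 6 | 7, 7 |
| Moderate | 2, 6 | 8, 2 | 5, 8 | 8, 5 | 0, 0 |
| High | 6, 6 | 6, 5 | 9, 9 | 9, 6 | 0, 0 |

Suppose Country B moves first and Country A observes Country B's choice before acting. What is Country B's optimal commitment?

T2

Backward induction with Country B moving first.
- T0 → Country A plays High (best of 1, 2, 6); Country B gets 6.
- T1 → Country A plays Moderate (best of 5, 8, 6); Country B gets 2.
- T2 → Country A plays High (best of 4, 5, 9); Country B gets 9.
- T3 → Country A plays High (best of 3, 8, 9); Country B gets 6.
- T4 → Country A plays Free (best of 7, 0, 0); Country B gets 7.
Country B's induced payoffs are 6, 2, 9, 6, 7, so Country B commits to T2. Subgame-perfect outcome: (High, T2) with payoffs (9, 9).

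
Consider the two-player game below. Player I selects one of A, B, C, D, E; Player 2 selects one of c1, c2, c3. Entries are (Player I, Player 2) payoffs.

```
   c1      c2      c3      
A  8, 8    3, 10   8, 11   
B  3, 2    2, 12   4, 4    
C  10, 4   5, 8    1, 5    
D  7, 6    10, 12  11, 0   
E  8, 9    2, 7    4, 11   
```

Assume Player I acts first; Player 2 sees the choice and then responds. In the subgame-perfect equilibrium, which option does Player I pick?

Solve by backward induction (Player I leads).
- A: Player 2 compares 8, 10, 11 and picks c3; Player I would get 8.
- B: Player 2 compares 2, 12, 4 and picks c2; Player I would get 2.
- C: Player 2 compares 4, 8, 5 and picks c2; Player I would get 5.
- D: Player 2 compares 6, 12, 0 and picks c2; Player I would get 10.
- E: Player 2 compares 9, 7, 11 and picks c3; Player I would get 4.
Player I's induced payoffs are 8, 2, 5, 10, 4, so Player I commits to D. Subgame-perfect outcome: (D, c2) with payoffs (10, 12).

D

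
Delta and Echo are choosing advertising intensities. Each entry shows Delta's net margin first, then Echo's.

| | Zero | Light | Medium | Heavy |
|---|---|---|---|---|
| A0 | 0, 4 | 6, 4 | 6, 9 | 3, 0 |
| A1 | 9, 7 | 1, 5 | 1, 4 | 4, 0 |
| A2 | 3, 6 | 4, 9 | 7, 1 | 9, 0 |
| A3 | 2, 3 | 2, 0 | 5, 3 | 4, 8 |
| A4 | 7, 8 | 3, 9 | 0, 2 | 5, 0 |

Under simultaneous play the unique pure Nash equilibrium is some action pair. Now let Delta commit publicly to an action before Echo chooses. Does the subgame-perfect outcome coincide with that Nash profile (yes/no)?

yes

Solve by backward induction (Delta leads).
- A0: BR = Medium, leader payoff 6.
- A1: BR = Zero, leader payoff 9.
- A2: BR = Light, leader payoff 4.
- A3: BR = Heavy, leader payoff 4.
- A4: BR = Light, leader payoff 3.
Delta's induced payoffs are 6, 9, 4, 4, 3, so Delta commits to A1. Subgame-perfect outcome: (A1, Zero) with payoffs (9, 7).
Under simultaneous play:
Delta's best replies: Zero→A1; Light→A0; Medium→A2; Heavy→A2.
Echo's best replies: A0→Medium; A1→Zero; A2→Light; A3→Heavy; A4→Light.
Only (A1, Zero) has each player best-responding; Nash payoffs (9, 7).
Sequential outcome (A1, Zero) coincides with the Nash profile (A1, Zero).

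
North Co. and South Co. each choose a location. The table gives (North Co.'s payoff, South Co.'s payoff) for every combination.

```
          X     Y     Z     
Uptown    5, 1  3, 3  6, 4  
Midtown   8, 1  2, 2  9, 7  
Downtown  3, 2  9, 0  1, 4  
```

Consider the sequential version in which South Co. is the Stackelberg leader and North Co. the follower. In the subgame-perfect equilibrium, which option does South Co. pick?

Work backward from North Co.'s decision.
- X → North Co. plays Midtown (best of 5, 8, 3); South Co. gets 1.
- Y → North Co. plays Downtown (best of 3, 2, 9); South Co. gets 0.
- Z → North Co. plays Midtown (best of 6, 9, 1); South Co. gets 7.
Maximizing over 1, 0, 7, South Co. chooses Z. Subgame-perfect outcome: (Midtown, Z) with payoffs (9, 7).

Z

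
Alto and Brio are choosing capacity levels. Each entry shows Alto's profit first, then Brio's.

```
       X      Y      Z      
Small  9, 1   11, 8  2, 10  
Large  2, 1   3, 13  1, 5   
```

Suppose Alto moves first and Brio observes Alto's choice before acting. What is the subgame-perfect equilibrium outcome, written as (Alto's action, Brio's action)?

Work backward from Brio's decision.
- Small → Brio plays Z (best of 1, 8, 10); Alto gets 2.
- Large → Brio plays Y (best of 1, 13, 5); Alto gets 3.
Maximizing over 2, 3, Alto chooses Large. Subgame-perfect outcome: (Large, Y) with payoffs (3, 13).

(Large, Y)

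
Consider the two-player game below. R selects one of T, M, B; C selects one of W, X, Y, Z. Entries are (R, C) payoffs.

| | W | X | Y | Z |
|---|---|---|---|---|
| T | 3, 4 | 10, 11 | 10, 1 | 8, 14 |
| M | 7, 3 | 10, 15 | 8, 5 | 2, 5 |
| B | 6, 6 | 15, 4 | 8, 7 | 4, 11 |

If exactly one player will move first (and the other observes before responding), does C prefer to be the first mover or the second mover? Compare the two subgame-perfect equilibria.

If R leads: C's best replies are T→Z, M→X, B→Z; R's induced payoffs 8, 10, 4; outcome (M, X), payoffs (10, 15).
If C leads: R's best replies are W→M, X→B, Y→T, Z→T; C's induced payoffs 3, 4, 1, 14; outcome (T, Z), payoffs (8, 14).
C gets 14 moving first and 15 moving second, so C prefers to move second.

second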